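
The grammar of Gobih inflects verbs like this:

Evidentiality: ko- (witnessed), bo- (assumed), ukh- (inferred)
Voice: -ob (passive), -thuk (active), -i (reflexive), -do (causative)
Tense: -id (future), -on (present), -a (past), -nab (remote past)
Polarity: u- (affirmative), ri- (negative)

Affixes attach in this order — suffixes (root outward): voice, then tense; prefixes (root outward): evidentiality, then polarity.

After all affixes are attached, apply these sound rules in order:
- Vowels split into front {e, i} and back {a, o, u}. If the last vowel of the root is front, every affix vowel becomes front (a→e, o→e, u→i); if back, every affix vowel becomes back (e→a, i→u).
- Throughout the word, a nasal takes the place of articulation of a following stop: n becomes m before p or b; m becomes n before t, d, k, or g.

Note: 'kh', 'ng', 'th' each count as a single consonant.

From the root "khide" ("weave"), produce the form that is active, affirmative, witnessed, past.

ikekhidethike

Attach voice active -thuk → khidethuk.
Attach tense past -a → khidethuka.
Attach evidentiality witnessed ko- → kokhidethuka.
Attach polarity affirmative u- → ukokhidethuka.
Apply vowel harmony: ukokhidethuka → ikekhidethike.
Nasal assimilation: no change.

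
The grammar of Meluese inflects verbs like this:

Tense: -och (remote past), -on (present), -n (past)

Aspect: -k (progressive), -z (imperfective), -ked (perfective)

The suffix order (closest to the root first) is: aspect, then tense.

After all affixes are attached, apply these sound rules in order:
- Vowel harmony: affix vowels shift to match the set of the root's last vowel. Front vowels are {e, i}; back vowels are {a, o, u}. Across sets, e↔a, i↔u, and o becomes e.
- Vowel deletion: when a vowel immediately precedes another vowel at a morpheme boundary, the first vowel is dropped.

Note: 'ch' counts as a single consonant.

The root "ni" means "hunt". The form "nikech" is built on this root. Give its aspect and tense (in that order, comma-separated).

Segment: ni-k-och.
aspect: -k → progressive.
tense: -och → remote past.

progressive, remote past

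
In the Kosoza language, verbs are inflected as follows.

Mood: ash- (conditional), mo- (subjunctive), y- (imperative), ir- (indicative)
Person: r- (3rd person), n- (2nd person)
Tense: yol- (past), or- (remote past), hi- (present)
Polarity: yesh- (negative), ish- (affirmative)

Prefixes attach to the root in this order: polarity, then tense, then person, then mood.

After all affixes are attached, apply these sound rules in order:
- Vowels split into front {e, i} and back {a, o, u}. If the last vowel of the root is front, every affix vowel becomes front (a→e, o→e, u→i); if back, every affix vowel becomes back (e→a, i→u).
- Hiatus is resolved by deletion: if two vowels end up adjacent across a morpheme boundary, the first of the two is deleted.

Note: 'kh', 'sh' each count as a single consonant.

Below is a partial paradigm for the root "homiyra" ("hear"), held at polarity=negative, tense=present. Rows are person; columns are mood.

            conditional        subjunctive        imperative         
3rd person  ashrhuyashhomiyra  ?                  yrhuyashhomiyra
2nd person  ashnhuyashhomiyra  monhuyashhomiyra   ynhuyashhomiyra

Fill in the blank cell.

Attach polarity negative yesh- → yeshhomiyra.
Attach tense present hi- → hiyeshhomiyra.
Attach person 3rd person r- → rhiyeshhomiyra.
Attach mood subjunctive mo- → morhiyeshhomiyra.
Apply vowel harmony: morhiyeshhomiyra → morhuyashhomiyra.
Vowel deletion: no change.

morhuyashhomiyra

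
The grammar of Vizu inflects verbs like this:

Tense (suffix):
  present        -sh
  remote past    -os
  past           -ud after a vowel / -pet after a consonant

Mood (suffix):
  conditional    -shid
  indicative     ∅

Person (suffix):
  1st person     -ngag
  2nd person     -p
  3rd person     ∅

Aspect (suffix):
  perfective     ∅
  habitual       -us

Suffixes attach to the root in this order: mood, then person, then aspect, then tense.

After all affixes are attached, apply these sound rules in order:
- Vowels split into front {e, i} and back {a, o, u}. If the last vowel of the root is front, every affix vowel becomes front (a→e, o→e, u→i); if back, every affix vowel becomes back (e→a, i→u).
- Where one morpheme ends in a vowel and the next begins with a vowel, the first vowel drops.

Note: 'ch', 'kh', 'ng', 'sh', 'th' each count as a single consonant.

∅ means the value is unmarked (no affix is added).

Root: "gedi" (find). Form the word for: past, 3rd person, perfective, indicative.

gedid

mood = indicative: zero marking, form stays gedi.
person = 3rd person: zero marking, form stays gedi.
aspect = perfective: zero marking, form stays gedi.
Attach tense past -ud (after vowel 'i') → gediud.
Apply vowel harmony: gediud → gediid.
Apply vowel deletion: gediid → gedid.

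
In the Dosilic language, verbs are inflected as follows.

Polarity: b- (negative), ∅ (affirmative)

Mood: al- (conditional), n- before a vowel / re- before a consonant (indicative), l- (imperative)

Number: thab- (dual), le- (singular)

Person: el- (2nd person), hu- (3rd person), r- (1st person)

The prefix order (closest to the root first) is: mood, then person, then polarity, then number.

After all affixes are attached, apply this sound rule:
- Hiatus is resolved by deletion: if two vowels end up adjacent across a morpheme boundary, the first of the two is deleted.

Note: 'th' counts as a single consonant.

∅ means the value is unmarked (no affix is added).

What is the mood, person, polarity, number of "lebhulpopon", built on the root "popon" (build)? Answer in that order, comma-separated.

Segment: le-b-hu-l-popon.
mood: l- → imperative.
person: hu- → 3rd person.
polarity: b- → negative.
number: le- → singular.

imperative, 3rd person, negative, singular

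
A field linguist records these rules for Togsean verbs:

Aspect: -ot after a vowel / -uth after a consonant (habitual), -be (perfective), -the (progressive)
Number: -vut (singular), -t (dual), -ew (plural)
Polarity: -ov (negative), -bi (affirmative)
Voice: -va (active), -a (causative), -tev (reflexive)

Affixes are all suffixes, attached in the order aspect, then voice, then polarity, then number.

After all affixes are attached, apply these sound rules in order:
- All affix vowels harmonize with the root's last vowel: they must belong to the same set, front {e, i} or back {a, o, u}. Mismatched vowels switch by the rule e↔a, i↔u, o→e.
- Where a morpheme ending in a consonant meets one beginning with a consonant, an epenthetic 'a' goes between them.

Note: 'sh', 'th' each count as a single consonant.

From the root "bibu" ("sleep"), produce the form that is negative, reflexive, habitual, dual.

bibuotatavovat

Attach aspect habitual -ot (after vowel 'u') → bibuot.
Attach voice reflexive -tev → bibuottev.
Attach polarity negative -ov → bibuottevov.
Attach number dual -t → bibuottevovt.
Apply vowel harmony: bibuottevovt → bibuottavovt.
Apply epenthesis: bibuottavovt → bibuotatavovat.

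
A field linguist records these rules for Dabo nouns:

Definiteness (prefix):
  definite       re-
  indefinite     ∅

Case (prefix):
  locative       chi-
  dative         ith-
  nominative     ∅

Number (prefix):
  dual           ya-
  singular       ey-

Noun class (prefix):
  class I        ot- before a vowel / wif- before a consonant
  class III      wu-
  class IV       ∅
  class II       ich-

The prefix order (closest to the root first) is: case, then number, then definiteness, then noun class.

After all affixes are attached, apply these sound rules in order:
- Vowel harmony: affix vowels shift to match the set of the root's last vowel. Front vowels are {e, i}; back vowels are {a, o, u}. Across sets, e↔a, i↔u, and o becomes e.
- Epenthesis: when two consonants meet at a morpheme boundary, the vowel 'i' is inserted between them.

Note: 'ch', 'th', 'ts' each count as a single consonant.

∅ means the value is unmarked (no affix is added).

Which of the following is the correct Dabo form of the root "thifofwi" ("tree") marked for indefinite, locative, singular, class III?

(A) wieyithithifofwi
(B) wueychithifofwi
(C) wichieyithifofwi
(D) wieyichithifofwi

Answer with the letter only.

Attach case locative chi- → chithifofwi.
Attach number singular ey- → eychithifofwi.
definiteness = indefinite: zero marking, form stays eychithifofwi.
Attach noun class class III wu- → wueychithifofwi.
Apply vowel harmony: wueychithifofwi → wieychithifofwi.
Apply epenthesis: wieychithifofwi → wieyichithifofwi.
So the correct form is wieyichithifofwi, option (D).
(B) wueychithifofwi is wrong: it fails to apply the sound rule(s).
(C) wichieyithifofwi is wrong: it has the affixes in the wrong order.
(A) wieyithithifofwi is wrong: it uses dative instead of locative for case.

D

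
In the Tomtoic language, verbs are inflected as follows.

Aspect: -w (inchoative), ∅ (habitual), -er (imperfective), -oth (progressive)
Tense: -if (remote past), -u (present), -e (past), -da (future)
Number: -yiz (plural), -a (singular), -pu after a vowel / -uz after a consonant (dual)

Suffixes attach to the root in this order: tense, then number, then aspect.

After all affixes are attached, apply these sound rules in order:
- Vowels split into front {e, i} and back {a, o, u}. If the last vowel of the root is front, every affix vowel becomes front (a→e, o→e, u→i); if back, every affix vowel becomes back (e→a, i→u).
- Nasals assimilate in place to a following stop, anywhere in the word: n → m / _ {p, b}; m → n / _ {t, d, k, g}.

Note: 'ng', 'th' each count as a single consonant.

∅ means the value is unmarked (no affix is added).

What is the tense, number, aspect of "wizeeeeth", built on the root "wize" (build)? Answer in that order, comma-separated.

past, singular, progressive

Segment: wize-e-a-oth.
tense: -e → past.
number: -a → singular.
aspect: -oth → progressive.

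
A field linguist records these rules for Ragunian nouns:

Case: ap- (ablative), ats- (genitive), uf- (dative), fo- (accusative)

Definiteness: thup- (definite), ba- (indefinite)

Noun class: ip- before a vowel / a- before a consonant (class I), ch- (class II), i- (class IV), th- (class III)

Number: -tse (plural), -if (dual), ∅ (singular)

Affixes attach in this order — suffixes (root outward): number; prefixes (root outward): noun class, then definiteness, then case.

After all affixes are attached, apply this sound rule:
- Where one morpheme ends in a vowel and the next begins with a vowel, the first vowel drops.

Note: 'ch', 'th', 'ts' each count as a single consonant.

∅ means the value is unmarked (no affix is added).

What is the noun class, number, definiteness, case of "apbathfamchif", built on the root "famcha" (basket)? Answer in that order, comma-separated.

class III, dual, indefinite, ablative

Segment: ap-ba-th-famcha-if.
noun class: th- → class III.
number: -if → dual.
definiteness: ba- → indefinite.
case: ap- → ablative.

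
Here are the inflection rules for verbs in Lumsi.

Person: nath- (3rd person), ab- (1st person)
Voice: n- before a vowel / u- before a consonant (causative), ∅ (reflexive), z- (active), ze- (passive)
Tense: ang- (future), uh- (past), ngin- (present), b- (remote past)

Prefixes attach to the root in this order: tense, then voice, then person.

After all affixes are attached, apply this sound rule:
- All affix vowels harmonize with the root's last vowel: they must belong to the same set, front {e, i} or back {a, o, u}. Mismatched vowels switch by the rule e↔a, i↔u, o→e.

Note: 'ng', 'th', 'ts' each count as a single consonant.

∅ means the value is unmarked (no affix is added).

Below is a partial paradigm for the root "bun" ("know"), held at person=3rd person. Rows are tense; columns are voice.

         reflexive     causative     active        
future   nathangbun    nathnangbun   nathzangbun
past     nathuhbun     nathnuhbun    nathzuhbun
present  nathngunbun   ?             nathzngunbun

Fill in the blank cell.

Attach tense present ngin- → nginbun.
Attach voice causative u- (before consonant 'ng') → unginbun.
Attach person 3rd person nath- → nathunginbun.
Apply vowel harmony: nathunginbun → nathungunbun.

nathungunbun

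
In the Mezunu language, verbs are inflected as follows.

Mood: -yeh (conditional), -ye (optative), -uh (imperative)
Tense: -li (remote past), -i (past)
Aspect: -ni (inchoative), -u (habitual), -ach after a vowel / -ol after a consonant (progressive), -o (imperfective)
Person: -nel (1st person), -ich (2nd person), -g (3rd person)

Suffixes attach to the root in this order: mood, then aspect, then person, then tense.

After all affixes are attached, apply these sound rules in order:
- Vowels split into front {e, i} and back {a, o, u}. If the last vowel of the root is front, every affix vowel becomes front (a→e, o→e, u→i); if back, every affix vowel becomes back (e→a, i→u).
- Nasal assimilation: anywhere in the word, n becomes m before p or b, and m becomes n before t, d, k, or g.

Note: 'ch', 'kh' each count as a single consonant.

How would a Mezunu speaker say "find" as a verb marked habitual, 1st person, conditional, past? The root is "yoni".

yoniyehineli

Attach mood conditional -yeh → yoniyeh.
Attach aspect habitual -u → yoniyehu.
Attach person 1st person -nel → yoniyehunel.
Attach tense past -i → yoniyehuneli.
Apply vowel harmony: yoniyehuneli → yoniyehineli.
Nasal assimilation: no change.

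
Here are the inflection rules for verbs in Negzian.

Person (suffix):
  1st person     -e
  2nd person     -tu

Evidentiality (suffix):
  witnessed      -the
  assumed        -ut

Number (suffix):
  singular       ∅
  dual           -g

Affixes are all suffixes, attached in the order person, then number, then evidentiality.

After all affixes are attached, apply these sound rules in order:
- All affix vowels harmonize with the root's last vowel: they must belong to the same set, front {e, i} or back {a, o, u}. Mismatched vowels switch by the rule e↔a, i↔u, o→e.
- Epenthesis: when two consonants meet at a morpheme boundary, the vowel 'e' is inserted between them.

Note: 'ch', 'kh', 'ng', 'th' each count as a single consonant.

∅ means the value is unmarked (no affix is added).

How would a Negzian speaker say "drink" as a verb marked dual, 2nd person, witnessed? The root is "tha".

Attach person 2nd person -tu → thatu.
Attach number dual -g → thatug.
Attach evidentiality witnessed -the → thatugthe.
Apply vowel harmony: thatugthe → thatugtha.
Apply epenthesis: thatugtha → thatugetha.

thatugetha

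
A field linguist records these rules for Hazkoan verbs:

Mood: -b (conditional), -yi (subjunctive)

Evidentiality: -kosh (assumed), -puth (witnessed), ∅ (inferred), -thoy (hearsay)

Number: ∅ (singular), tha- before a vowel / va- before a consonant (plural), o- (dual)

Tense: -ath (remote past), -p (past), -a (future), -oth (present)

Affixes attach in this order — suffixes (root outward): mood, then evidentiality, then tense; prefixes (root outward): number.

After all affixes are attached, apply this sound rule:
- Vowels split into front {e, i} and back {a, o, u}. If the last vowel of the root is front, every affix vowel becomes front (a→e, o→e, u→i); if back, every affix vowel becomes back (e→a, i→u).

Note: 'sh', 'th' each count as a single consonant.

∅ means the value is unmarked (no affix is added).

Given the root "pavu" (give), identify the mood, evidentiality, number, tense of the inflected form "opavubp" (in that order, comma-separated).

conditional, inferred, dual, past

Segment: o-pavu-b-p.
mood: -b → conditional.
evidentiality: ∅ → inferred.
number: o- → dual.
tense: -p → past.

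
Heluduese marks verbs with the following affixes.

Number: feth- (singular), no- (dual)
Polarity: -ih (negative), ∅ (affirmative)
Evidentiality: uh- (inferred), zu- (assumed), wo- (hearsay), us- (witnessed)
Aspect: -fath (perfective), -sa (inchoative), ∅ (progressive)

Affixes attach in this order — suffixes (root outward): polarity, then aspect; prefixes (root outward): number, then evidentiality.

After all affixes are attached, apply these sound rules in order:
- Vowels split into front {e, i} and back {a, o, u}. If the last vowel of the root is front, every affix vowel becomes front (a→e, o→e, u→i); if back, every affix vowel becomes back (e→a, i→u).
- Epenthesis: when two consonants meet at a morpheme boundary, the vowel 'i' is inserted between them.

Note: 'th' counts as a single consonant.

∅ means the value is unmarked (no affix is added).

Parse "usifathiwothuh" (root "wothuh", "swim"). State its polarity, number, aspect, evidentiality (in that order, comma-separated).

Segment: us-feth-wothuh.
polarity: ∅ → affirmative.
number: feth- → singular.
aspect: ∅ → progressive.
evidentiality: us- → witnessed.

affirmative, singular, progressive, witnessed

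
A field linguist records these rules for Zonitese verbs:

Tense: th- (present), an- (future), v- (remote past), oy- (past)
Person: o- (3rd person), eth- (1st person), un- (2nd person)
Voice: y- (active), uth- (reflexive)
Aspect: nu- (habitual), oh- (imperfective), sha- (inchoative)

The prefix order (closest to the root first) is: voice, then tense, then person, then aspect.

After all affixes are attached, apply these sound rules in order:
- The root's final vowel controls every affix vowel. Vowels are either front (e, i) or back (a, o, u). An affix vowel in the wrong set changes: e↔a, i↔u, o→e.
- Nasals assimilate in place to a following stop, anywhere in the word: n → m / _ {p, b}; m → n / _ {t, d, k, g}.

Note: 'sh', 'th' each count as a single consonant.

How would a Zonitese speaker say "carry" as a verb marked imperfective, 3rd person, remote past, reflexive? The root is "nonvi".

ehevithnonvi

Attach voice reflexive uth- → uthnonvi.
Attach tense remote past v- → vuthnonvi.
Attach person 3rd person o- → ovuthnonvi.
Attach aspect imperfective oh- → ohovuthnonvi.
Apply vowel harmony: ohovuthnonvi → ehevithnonvi.
Nasal assimilation: no change.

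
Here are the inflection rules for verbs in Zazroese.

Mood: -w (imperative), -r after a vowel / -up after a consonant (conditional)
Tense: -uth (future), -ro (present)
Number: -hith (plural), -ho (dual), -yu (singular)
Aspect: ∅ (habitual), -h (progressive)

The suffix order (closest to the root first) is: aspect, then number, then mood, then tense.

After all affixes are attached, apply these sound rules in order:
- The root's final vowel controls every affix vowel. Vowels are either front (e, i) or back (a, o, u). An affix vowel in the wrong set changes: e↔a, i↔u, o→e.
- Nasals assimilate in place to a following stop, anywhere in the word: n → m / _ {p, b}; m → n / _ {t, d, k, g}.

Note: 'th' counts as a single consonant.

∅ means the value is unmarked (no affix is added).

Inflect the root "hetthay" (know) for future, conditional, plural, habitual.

aspect = habitual: zero marking, form stays hetthay.
Attach number plural -hith → hetthayhith.
Attach mood conditional -up (after consonant 'th') → hetthayhithup.
Attach tense future -uth → hetthayhithuputh.
Apply vowel harmony: hetthayhithuputh → hetthayhuthuputh.
Nasal assimilation: no change.

hetthayhuthuputh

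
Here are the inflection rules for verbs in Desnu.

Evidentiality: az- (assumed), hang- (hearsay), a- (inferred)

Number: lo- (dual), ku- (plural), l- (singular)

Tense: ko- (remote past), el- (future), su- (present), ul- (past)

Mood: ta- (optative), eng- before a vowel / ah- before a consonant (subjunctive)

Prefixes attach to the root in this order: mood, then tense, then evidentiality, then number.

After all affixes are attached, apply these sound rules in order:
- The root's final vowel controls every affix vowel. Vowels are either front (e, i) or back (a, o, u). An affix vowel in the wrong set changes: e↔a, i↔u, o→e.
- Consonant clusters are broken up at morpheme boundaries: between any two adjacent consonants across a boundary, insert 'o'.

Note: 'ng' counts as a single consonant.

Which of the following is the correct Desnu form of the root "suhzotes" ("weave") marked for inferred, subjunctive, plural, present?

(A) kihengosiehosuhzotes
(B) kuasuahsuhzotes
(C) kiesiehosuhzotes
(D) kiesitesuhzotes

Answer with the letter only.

C

Attach mood subjunctive ah- (before consonant 's') → ahsuhzotes.
Attach tense present su- → suahsuhzotes.
Attach evidentiality inferred a- → asuahsuhzotes.
Attach number plural ku- → kuasuahsuhzotes.
Apply vowel harmony: kuasuahsuhzotes → kiesiehsuhzotes.
Apply epenthesis: kiesiehsuhzotes → kiesiehosuhzotes.
So the correct form is kiesiehosuhzotes, option (C).
(B) kuasuahsuhzotes is wrong: it fails to apply the sound rule(s).
(A) kihengosiehosuhzotes is wrong: it uses hearsay instead of inferred for evidentiality.
(D) kiesitesuhzotes is wrong: it uses optative instead of subjunctive for mood.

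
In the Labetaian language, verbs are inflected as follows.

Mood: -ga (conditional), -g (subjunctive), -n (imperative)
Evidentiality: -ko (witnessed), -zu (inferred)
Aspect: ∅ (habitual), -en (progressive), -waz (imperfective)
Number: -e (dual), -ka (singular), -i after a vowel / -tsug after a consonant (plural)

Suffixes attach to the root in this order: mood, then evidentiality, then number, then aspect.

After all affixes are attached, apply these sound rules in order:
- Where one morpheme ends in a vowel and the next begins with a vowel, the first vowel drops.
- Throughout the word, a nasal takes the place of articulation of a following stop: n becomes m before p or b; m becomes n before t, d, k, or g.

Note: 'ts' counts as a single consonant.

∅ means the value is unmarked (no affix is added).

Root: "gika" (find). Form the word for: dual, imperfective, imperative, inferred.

Attach mood imperative -n → gikan.
Attach evidentiality inferred -zu → gikanzu.
Attach number dual -e → gikanzue.
Attach aspect imperfective -waz → gikanzuewaz.
Apply vowel deletion: gikanzuewaz → gikanzewaz.
Nasal assimilation: no change.

gikanzewaz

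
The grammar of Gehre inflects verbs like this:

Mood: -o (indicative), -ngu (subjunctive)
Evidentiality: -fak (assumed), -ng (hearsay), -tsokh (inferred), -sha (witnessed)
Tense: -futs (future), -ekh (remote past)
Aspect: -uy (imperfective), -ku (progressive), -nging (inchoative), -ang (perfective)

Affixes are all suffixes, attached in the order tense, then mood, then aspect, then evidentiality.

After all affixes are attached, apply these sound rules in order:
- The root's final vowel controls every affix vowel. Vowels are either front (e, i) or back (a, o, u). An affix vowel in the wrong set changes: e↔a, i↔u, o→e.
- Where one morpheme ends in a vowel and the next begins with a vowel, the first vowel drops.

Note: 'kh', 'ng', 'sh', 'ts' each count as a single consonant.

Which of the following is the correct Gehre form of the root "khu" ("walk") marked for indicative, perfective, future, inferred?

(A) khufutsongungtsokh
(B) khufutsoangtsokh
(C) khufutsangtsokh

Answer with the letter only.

Attach tense future -futs → khufuts.
Attach mood indicative -o → khufutso.
Attach aspect perfective -ang → khufutsoang.
Attach evidentiality inferred -tsokh → khufutsoangtsokh.
Vowel harmony: no change.
Apply vowel deletion: khufutsoangtsokh → khufutsangtsokh.
So the correct form is khufutsangtsokh, option (C).
(B) khufutsoangtsokh is wrong: it fails to apply the sound rule(s).
(A) khufutsongungtsokh is wrong: it uses inchoative instead of perfective for aspect.

C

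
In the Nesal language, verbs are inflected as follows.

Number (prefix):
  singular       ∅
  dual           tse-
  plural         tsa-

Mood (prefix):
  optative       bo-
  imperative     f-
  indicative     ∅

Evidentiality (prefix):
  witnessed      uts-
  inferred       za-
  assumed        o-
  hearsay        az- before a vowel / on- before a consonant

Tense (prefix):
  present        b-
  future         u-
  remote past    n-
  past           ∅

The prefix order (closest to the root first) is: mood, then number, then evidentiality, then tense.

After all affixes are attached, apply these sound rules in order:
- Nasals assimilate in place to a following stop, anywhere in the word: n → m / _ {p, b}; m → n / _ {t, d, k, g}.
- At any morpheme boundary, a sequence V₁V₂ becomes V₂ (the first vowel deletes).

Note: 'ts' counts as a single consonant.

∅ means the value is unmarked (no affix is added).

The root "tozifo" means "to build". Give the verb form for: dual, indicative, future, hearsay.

ontsetozifo

mood = indicative: zero marking, form stays tozifo.
Attach number dual tse- → tsetozifo.
Attach evidentiality hearsay on- (before consonant 'ts') → ontsetozifo.
Attach tense future u- → uontsetozifo.
Nasal assimilation: no change.
Apply vowel deletion: uontsetozifo → ontsetozifo.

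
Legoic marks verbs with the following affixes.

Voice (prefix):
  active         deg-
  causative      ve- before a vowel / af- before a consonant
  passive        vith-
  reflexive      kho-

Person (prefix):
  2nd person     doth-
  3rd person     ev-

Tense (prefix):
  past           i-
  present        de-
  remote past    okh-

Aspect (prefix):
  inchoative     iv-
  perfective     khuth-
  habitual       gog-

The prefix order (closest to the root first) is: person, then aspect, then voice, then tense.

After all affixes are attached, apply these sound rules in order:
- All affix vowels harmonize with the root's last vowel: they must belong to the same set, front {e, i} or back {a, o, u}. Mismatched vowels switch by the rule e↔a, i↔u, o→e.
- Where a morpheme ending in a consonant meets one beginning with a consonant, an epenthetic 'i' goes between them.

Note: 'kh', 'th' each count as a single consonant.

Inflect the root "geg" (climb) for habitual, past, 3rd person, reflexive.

Attach person 3rd person ev- → evgeg.
Attach aspect habitual gog- → gogevgeg.
Attach voice reflexive kho- → khogogevgeg.
Attach tense past i- → ikhogogevgeg.
Apply vowel harmony: ikhogogevgeg → ikhegegevgeg.
Apply epenthesis: ikhegegevgeg → ikhegegevigeg.

ikhegegevigeg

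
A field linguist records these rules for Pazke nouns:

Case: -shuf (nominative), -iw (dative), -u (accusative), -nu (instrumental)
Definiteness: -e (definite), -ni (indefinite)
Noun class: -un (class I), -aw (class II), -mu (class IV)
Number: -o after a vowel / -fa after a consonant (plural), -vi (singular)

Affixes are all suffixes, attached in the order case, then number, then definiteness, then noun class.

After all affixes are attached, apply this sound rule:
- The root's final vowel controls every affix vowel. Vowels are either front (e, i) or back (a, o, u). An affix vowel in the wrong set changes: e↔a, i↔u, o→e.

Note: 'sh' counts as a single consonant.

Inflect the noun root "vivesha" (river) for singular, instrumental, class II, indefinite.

Attach case instrumental -nu → viveshanu.
Attach number singular -vi → viveshanuvi.
Attach definiteness indefinite -ni → viveshanuvini.
Attach noun class class II -aw → viveshanuviniaw.
Apply vowel harmony: viveshanuviniaw → viveshanuvunuaw.

viveshanuvunuaw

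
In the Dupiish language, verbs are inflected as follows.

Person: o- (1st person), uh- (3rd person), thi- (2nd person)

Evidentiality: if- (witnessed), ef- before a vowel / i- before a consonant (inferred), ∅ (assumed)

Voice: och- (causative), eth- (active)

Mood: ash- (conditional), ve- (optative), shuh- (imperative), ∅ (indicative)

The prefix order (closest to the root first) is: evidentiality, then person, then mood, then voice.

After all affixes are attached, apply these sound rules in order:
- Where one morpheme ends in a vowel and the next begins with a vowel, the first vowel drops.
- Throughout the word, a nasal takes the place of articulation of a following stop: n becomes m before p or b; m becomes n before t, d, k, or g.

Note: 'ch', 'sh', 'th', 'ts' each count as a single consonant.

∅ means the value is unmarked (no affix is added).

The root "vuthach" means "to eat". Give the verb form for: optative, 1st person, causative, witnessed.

Attach evidentiality witnessed if- → ifvuthach.
Attach person 1st person o- → oifvuthach.
Attach mood optative ve- → veoifvuthach.
Attach voice causative och- → ochveoifvuthach.
Apply vowel deletion: ochveoifvuthach → ochvifvuthach.
Nasal assimilation: no change.

ochvifvuthach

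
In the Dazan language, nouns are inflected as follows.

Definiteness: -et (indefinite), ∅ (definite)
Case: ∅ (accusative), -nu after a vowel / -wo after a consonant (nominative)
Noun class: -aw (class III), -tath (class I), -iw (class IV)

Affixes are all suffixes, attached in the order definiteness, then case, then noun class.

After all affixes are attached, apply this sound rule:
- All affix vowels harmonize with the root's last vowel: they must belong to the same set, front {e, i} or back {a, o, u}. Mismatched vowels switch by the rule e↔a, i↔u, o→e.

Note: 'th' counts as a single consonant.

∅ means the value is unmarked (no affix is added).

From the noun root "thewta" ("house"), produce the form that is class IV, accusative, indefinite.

thewtaatuw

Attach definiteness indefinite -et → thewtaet.
case = accusative: zero marking, form stays thewtaet.
Attach noun class class IV -iw → thewtaetiw.
Apply vowel harmony: thewtaetiw → thewtaatuw.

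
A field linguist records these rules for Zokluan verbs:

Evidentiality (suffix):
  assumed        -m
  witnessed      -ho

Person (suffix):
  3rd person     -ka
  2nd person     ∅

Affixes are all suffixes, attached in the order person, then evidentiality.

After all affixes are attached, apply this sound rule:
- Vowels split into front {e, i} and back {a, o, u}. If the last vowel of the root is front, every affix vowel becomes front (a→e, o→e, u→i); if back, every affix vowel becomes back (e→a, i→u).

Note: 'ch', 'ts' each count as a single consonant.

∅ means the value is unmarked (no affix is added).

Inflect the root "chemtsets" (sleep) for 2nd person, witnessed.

person = 2nd person: zero marking, form stays chemtsets.
Attach evidentiality witnessed -ho → chemtsetsho.
Apply vowel harmony: chemtsetsho → chemtsetshe.

chemtsetshe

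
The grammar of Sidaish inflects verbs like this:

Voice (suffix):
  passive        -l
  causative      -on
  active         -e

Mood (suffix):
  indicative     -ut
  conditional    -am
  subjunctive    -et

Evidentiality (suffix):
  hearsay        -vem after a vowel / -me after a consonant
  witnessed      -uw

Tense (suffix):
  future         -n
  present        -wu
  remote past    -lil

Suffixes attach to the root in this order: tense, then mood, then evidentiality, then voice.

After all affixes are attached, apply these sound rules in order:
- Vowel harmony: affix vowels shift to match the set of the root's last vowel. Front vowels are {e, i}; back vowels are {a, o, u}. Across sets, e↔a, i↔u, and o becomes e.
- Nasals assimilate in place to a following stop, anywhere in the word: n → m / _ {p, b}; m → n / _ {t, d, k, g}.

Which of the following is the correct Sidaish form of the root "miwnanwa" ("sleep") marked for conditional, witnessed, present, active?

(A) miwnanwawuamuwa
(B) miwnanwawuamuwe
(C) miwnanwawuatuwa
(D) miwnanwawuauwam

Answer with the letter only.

A

Attach tense present -wu → miwnanwawu.
Attach mood conditional -am → miwnanwawuam.
Attach evidentiality witnessed -uw → miwnanwawuamuw.
Attach voice active -e → miwnanwawuamuwe.
Apply vowel harmony: miwnanwawuamuwe → miwnanwawuamuwa.
Nasal assimilation: no change.
So the correct form is miwnanwawuamuwa, option (A).
(C) miwnanwawuatuwa is wrong: it uses subjunctive instead of conditional for mood.
(D) miwnanwawuauwam is wrong: it has the affixes in the wrong order.
(B) miwnanwawuamuwe is wrong: it fails to apply the sound rule(s).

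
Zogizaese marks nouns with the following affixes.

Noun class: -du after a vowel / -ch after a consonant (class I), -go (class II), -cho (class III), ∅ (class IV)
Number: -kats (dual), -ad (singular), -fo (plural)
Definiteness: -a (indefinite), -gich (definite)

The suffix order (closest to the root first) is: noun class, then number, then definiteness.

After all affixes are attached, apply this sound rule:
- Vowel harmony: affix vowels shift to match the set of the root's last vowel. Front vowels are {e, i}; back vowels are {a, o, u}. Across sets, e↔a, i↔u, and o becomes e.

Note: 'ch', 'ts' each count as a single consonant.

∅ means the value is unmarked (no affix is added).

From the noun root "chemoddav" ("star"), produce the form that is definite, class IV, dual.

chemoddavkatsguch

noun class = class IV: zero marking, form stays chemoddav.
Attach number dual -kats → chemoddavkats.
Attach definiteness definite -gich → chemoddavkatsgich.
Apply vowel harmony: chemoddavkatsgich → chemoddavkatsguch.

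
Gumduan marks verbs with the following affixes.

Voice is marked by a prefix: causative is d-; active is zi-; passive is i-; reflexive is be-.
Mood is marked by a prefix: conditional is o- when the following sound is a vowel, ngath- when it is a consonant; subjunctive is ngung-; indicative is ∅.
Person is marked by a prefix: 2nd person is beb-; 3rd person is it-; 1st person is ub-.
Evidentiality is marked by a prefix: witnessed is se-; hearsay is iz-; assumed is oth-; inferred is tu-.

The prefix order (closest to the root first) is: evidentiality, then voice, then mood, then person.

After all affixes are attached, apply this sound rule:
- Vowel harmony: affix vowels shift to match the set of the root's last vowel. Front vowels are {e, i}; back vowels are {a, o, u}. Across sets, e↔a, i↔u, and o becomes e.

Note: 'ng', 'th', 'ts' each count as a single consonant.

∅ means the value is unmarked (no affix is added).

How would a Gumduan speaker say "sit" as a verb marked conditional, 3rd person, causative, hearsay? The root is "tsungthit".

itngethdiztsungthit

Attach evidentiality hearsay iz- → iztsungthit.
Attach voice causative d- → diztsungthit.
Attach mood conditional ngath- (before consonant 'd') → ngathdiztsungthit.
Attach person 3rd person it- → itngathdiztsungthit.
Apply vowel harmony: itngathdiztsungthit → itngethdiztsungthit.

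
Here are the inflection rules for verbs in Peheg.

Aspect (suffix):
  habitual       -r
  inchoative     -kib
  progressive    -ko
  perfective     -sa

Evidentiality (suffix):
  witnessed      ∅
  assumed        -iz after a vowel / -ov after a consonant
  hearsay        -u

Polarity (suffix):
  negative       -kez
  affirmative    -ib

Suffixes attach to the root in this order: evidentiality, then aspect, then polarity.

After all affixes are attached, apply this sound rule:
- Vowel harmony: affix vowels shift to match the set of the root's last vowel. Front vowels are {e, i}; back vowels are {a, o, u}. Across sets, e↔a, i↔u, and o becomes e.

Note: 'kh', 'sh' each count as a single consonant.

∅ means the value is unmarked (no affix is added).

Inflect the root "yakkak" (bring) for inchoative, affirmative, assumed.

Attach evidentiality assumed -ov (after consonant 'k') → yakkakov.
Attach aspect inchoative -kib → yakkakovkib.
Attach polarity affirmative -ib → yakkakovkibib.
Apply vowel harmony: yakkakovkibib → yakkakovkubub.

yakkakovkubub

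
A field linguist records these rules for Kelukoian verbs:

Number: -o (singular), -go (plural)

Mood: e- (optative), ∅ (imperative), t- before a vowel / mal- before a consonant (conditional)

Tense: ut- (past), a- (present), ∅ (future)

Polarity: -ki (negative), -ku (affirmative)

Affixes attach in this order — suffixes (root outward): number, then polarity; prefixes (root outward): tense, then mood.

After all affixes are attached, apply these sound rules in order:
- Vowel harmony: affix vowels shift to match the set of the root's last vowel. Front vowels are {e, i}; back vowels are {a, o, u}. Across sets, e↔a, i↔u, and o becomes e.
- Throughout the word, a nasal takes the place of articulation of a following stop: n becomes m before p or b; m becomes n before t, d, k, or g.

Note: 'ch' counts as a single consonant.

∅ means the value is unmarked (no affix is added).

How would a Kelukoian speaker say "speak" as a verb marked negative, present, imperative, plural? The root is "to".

atogoku

Attach number plural -go → togo.
Attach tense present a- → atogo.
Attach polarity negative -ki → atogoki.
mood = imperative: zero marking, form stays atogoki.
Apply vowel harmony: atogoki → atogoku.
Nasal assimilation: no change.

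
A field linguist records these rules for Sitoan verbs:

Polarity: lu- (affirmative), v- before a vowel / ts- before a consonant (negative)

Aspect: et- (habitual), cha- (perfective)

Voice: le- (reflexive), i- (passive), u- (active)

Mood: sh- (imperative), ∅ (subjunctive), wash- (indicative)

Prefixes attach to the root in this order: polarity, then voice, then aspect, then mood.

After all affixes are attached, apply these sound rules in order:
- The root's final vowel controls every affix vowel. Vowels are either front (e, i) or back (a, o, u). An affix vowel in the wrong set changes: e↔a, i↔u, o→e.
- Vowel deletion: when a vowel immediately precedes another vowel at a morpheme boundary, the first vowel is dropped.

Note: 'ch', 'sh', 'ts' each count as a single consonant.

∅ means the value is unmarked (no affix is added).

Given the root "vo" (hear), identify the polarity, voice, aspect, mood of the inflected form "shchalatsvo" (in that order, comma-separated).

Segment: sh-cha-le-ts-vo.
polarity: v/ts- → negative.
voice: le- → reflexive.
aspect: cha- → perfective.
mood: sh- → imperative.

negative, reflexive, perfective, imperative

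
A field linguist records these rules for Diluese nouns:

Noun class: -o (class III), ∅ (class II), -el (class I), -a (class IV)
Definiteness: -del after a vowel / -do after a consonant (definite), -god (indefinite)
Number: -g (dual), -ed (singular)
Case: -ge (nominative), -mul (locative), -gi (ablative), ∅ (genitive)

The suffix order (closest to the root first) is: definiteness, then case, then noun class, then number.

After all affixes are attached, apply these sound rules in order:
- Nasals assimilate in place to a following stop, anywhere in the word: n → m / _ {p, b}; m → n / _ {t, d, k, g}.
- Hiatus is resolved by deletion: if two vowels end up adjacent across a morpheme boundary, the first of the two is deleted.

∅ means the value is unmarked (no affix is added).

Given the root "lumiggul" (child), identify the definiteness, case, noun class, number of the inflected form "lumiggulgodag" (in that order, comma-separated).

indefinite, genitive, class IV, dual

Segment: lumiggul-god-a-g.
definiteness: -god → indefinite.
case: ∅ → genitive.
noun class: -a → class IV.
number: -g → dual.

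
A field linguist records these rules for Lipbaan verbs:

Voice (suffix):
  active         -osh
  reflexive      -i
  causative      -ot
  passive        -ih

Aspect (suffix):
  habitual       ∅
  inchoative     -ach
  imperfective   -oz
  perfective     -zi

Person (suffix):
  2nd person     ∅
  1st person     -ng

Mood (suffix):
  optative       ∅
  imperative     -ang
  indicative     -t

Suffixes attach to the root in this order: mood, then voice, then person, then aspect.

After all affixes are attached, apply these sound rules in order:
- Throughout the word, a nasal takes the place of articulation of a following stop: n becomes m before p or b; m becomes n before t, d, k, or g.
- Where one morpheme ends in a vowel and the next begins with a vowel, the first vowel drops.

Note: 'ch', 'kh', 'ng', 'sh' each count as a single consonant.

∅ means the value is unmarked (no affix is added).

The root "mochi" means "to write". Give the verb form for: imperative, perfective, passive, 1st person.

Attach mood imperative -ang → mochiang.
Attach voice passive -ih → mochiangih.
Attach person 1st person -ng → mochiangihng.
Attach aspect perfective -zi → mochiangihngzi.
Nasal assimilation: no change.
Apply vowel deletion: mochiangihngzi → mochangihngzi.

mochangihngzi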